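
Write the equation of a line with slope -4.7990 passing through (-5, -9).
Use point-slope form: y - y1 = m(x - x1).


y + 9 = -4.7990(x + 5)
y = -4.7990x - 9 + 4.7990*(-5)
y = -4.7990x - 32.9950

y = -4.7990x - 32.9950


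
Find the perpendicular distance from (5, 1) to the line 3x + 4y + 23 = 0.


|3*5 + 4*1 + 23| = |42| = 42
sqrt(9 + 16) = sqrt(25) = 5.0000
d = 42/sqrt(25) = 8.4000

8.4000


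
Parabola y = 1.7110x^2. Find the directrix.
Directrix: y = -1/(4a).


a = 1.7110
1/(4a) = 0.1461
directrix: y = -0.1461 = -0.1461

y = -0.1461


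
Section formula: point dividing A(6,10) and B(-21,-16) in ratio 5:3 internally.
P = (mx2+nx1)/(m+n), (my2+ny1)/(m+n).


Px = (5*(-21) + 3*6)/8 = -87/8 = -10.8750
Py = (5*(-16) + 3*10)/8 = -50/8 = -6.2500

P = (-10.8750, -6.2500)


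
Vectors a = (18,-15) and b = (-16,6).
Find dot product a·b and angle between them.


a·b = 18*(-16) - 15*6 = -288 - 90 = -378
|a| = sqrt(324+225) = 23.4307
|b| = sqrt(256+36) = 17.0880
cos(theta) = -378/(sqrt(549)*sqrt(292)) = -378/sqrt(160308) = -0.944092
theta = arccos(-378/sqrt(160308)) = 160.7505 degrees

a·b = -378, theta = 160.7505 deg


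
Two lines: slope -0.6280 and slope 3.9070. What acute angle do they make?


m1-m2 = -4.535
1+m1*m2 = -1.453596
tan(theta) = |-4.535/(-1.453596)| = 3.119849
theta = arctan(|-4.535/(-1.453596)|) = 72.2279 degrees (acute angle)

72.2279 degrees


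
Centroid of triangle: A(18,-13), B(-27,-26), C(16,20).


Gx = (18- 27+16)/3 = 7/3 = 2.3333
Gy = (-13- 26+20)/3 = -19/3 = -6.3333

G = (2.3333, -6.3333)


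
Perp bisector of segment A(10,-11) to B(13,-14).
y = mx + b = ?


Midpoint = (11.5, -12.5)
Slope of AB = dy/dx = -3/3 = -1.0000
Perp slope = -dx/dy = 3/3 = 1.0000
b = My - (perp slope)*Mx = -12.5 + (3*11.5)/(-3) = -12.5 - 11.5000 = -24.0000

y = 1.0000x - 24.0000


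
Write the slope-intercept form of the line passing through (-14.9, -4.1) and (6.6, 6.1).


m = (10.2)/(21.5) = 0.4744
b = y1 - m*x1 = -4.1 - (10.2*(-14.9))/(21.5) = -4.1 + 7.0688 = 2.9688

y = 0.4744x + 2.9688


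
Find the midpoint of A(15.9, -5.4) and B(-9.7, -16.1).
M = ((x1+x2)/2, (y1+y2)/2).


Mx = (15.9 - 9.7)/2 = 6.2/2 = 3.1000
My = (-5.4 - 16.1)/2 = -21.5/2 = -10.7500

(3.1000, -10.7500)


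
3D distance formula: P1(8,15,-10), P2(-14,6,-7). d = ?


dx=-22, dy=-9, dz=3
d = sqrt(484+81+9) = sqrt(574) = 23.9583

23.9583


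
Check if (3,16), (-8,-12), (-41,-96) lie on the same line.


3*(-12+ 96) - 8*(-96-16) - 41*(16+ 12)
= 252 + 896 - 1148 = 0

Yes, collinear (determinant = 0)


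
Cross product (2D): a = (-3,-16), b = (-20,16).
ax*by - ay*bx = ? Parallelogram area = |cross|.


cross = -3*16 + 16*(-20) = -48 - 320 = -368
Parallelogram area = |-368| = 368

cross = -368, parallelogram area = 368


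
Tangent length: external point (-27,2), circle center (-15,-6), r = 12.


d = sqrt((-27+ 15)^2 + (2+ 6)^2) = sqrt(144+64) = 14.4222
L = sqrt(208.0000 - 144) = sqrt(64.0000) = 8.0000

8.0000


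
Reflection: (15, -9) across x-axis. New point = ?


Reflection rule for x-axis: (x, -y)
(15, -9) -> (15, 9)

(15, 9)


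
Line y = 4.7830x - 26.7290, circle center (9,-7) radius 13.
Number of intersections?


Substitute y = 4.7830x - 26.7290: (x-9)^2 + (4.7830x- 26.7290+ 7)^2 = 169
Expand to Ax^2 + Bx + C = 0, where b-k = -19.729
A = 1+m^2 = 23.877089
B = 2(m(b-k) - h) = 2(4.7830*(-19.729) - 9) = -206.727614
C = h^2 + (b-k)^2 - r^2 = 81 + 389.233441 - 169 = 301.233441
disc = B^2-4AC = 42736.3064 - 28770.3107 = 13965.9957
disc > 0

2 intersection points


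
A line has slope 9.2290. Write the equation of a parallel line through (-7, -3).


Parallel lines have equal slopes.
m2 = 9.2290
b2 = -3 - 9.2290*(-7) = 61.6030

y = 9.2290x + 61.6030


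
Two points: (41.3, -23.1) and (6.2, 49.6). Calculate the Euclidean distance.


dx = 6.2 - 41.3 = -35.1
dy = 49.6 + 23.1 = 72.7
d = sqrt(1232.01 + 5285.29) = sqrt(6517.3) = 80.7298

80.7298


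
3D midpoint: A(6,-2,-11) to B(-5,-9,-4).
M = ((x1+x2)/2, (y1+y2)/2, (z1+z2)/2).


Mx = (6- 5)/2 = 0.5000
My = (-2- 9)/2 = -5.5000
Mz = (-11- 4)/2 = -7.5000

M = (0.5000, -5.5000, -7.5000)


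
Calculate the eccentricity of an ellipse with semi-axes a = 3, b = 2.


c = sqrt(9-4) = sqrt(5) = 2.2361
e = c/a = sqrt(5)/3 = 0.7454

e = 0.7454


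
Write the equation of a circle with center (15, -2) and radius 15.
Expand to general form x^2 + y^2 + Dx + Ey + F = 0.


(x-15)^2 + (y+ 2)^2 = 15^2
D = -2h = -30, E = -2k = 4
F = h^2+k^2-r^2 = 225+4-225 = 4

x^2 + y^2 - 30x + 4y + 4 = 0


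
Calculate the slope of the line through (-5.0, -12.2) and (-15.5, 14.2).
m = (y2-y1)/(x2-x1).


dy = 14.2 + 12.2 = 26.4
dx = -15.5 + 5.0 = -10.5
m = 26.4/(-10.5) = -2.5143

m = -2.5143


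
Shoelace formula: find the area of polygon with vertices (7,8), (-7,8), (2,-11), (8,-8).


sum(xi*y_{i+1}) = 7*8 - 7*(-11) + 2*(-8) + 8*8 = 181
sum(yi*x_{i+1}) = 8*(-7) + 8*2 - 11*8 - 8*7 = -184
Area = |181 + 184|/2 = 365/2 = 182.5000

182.5000 sq units


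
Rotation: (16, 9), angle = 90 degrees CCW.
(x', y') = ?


cos(90) = 0, sin(90) = 1
x' = 16*0 - 9*1 = -9
y' = 16*1 + 9*0 = 16

(-9, 16)


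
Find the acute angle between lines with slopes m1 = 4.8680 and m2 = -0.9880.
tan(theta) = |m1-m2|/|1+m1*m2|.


m1-m2 = 5.856
1+m1*m2 = -3.809584
tan(theta) = |5.856/(-3.809584)| = 1.537176
theta = arctan(|5.856/(-3.809584)|) = 56.9542 degrees (acute angle)

56.9542 degrees


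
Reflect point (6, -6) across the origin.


Reflection rule for origin: (-x, -y)
(6, -6) -> (-6, 6)

(-6, 6)


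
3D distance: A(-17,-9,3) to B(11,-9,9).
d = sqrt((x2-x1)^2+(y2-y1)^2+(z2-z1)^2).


dx=28, dy=0, dz=6
d = sqrt(784+0+36) = sqrt(820) = 28.6356

28.6356


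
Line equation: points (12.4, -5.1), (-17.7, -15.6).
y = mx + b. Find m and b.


m = (-10.5)/(-30.1) = 0.3488
b = y1 - m*x1 = -5.1 - (-10.5*12.4)/(-30.1) = -5.1 - 4.3256 = -9.4256

y = 0.3488x - 9.4256


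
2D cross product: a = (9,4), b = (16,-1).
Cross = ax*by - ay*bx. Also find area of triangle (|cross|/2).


cross = 9*(-1) - 4*16 = -9 - 64 = -73
Triangle area = |-73|/2 = 73/2 = 36.5000

cross = -73, triangle area = 36.5000


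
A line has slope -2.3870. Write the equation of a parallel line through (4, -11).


Parallel lines have equal slopes.
m2 = -2.3870
b2 = -11 + 2.3870*4 = -1.4520

y = -2.3870x - 1.4520


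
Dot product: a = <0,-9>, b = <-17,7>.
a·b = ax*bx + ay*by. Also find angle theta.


a·b = 0*(-17) - 9*7 = 0 - 63 = -63
|a| = sqrt(0+81) = 9.0000
|b| = sqrt(289+49) = 18.3848
cos(theta) = -63/(sqrt(81)*sqrt(338)) = -63/sqrt(27378) = -0.380750
theta = arccos(-63/sqrt(27378)) = 112.3801 degrees

a·b = -63, theta = 112.3801 deg


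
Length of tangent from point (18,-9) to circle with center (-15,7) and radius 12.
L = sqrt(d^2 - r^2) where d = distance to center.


d = sqrt((18+ 15)^2 + (-9-7)^2) = sqrt(1089+256) = 36.6742
L = sqrt(1345.0000 - 144) = sqrt(1201.0000) = 34.6554

34.6554


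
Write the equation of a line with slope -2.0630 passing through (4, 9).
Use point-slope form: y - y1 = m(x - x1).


y - 9 = -2.0630(x - 4)
y = -2.0630x + 9 + 2.0630*4
y = -2.0630x + 17.2520

y = -2.0630x + 17.2520


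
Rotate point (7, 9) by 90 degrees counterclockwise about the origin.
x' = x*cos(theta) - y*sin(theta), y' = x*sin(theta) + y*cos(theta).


cos(90) = 0, sin(90) = 1
x' = 7*0 - 9*1 = -9
y' = 7*1 + 9*0 = 7

(-9, 7)


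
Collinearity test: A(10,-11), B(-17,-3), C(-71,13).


10*(-3-13) - 17*(13+ 11) - 71*(-11+ 3)
= -160 - 408 + 568 = 0

Yes, collinear (determinant = 0)


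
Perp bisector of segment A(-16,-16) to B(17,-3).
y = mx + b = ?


Midpoint = (0.5, -9.5)
Slope of AB = dy/dx = 13/33 = 0.3939
Perp slope = -dx/dy = -33/13 = -2.5385
b = My - (perp slope)*Mx = -9.5 + (33*0.5)/13 = -9.5 + 1.2692 = -8.2308

y = -2.5385x - 8.2308


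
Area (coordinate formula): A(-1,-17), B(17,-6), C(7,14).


-1*(-6-14) = 20
17*(14+ 17) = 527
7*(-17+ 6) = -77
sum = 470
Area = |470|/2 = 235.0000

235.0000 sq units


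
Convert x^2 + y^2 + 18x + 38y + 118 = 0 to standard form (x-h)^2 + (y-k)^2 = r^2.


h = -D/2 = -18/2 = -9
k = -E/2 = -38/2 = -19
r^2 = h^2 + k^2 - F = 81 + 361 - 118 = 324
r = 18

Center (-9, -19), radius = 18


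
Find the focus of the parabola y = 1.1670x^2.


a = 1.1670
4a = 4.6680
focus = (0, 1/4.6680) = (0, 0.2142)

Focus = (0, 0.2142)


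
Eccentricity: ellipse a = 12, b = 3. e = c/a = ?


c = sqrt(144-9) = sqrt(135) = 11.6190
e = c/a = sqrt(135)/12 = 0.9682

e = 0.9682


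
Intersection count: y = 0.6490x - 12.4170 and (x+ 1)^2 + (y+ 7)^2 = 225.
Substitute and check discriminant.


Substitute y = 0.6490x - 12.4170: (x+ 1)^2 + (0.6490x- 12.4170+ 7)^2 = 225
Expand to Ax^2 + Bx + C = 0, where b-k = -5.417
A = 1+m^2 = 1.421201
B = 2(m(b-k) - h) = 2(0.6490*(-5.417) + 1) = -5.031266
C = h^2 + (b-k)^2 - r^2 = 1 + 29.343889 - 225 = -194.656111
disc = B^2-4AC = 25.3136 + 1106.5818 = 1131.8954
disc > 0

2 intersection points


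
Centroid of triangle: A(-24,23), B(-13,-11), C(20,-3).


Gx = (-24- 13+20)/3 = -17/3 = -5.6667
Gy = (23- 11- 3)/3 = 9/3 = 3.0000

G = (-5.6667, 3.0000)


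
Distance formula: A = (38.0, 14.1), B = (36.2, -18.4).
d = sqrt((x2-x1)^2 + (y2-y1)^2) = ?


dx = 36.2 - 38.0 = -1.8
dy = -18.4 - 14.1 = -32.5
d = sqrt(3.24 + 1056.25) = sqrt(1059.49) = 32.5498

32.5498


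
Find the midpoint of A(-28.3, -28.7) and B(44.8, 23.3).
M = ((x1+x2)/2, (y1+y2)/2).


Mx = (-28.3 + 44.8)/2 = 16.5/2 = 8.2500
My = (-28.7 + 23.3)/2 = -5.4/2 = -2.7000

(8.2500, -2.7000)


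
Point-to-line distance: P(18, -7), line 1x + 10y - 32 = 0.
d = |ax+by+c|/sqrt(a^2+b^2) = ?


|1*18 + 10*(-7) - 32| = |-84| = 84
sqrt(1 + 100) = sqrt(101) = 10.0499
d = 84/sqrt(101) = 8.3583

8.3583


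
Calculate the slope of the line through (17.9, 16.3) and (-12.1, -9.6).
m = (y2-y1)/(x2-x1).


dy = -9.6 - 16.3 = -25.9
dx = -12.1 - 17.9 = -30.0
m = -25.9/(-30.0) = 0.8633

m = 0.8633


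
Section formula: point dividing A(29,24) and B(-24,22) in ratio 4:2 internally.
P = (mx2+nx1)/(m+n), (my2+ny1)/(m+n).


Px = (4*(-24) + 2*29)/6 = -38/6 = -6.3333
Py = (4*22 + 2*24)/6 = 136/6 = 22.6667

P = (-6.3333, 22.6667)


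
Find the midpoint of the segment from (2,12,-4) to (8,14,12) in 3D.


Mx = (2+8)/2 = 5.0000
My = (12+14)/2 = 13.0000
Mz = (-4+12)/2 = 4.0000

M = (5.0000, 13.0000, 4.0000)


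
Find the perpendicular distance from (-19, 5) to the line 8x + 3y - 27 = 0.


|8*(-19) + 3*5 - 27| = |-164| = 164
sqrt(64 + 9) = sqrt(73) = 8.5440
d = 164/sqrt(73) = 19.1947

19.1947


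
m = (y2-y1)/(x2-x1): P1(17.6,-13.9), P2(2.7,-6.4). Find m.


dy = -6.4 + 13.9 = 7.5
dx = 2.7 - 17.6 = -14.9
m = 7.5/(-14.9) = -0.5034

m = -0.5034


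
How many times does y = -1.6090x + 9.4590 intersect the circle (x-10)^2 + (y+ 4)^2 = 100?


Substitute y = -1.6090x + 9.4590: (x-10)^2 + (-1.6090x+9.4590+ 4)^2 = 100
Expand to Ax^2 + Bx + C = 0, where b-k = 13.459
A = 1+m^2 = 3.588881
B = 2(m(b-k) - h) = 2(-1.6090*13.459 - 10) = -63.311062
C = h^2 + (b-k)^2 - r^2 = 100 + 181.144681 - 100 = 181.144681
disc = B^2-4AC = 4008.2906 - 2600.4268 = 1407.8638
disc > 0

2 intersection points


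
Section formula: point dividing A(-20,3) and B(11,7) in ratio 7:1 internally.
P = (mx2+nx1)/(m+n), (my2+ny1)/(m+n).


Px = (7*11 + 1*(-20))/8 = 57/8 = 7.1250
Py = (7*7 + 1*3)/8 = 52/8 = 6.5000

P = (7.1250, 6.5000)


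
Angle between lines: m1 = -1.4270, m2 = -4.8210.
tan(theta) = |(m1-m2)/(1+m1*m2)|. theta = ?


m1-m2 = 3.394
1+m1*m2 = 7.879567
tan(theta) = |3.394/7.879567| = 0.430734
theta = arctan(|3.394/7.879567|) = 23.3032 degrees (acute angle)

23.3032 degrees


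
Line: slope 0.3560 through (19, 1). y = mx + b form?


y - 1 = 0.3560(x - 19)
y = 0.3560x + 1 - 0.3560*19
y = 0.3560x - 5.7640

y = 0.3560x - 5.7640


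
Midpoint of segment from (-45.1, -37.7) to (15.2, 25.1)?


Mx = (-45.1 + 15.2)/2 = -29.9/2 = -14.9500
My = (-37.7 + 25.1)/2 = -12.6/2 = -6.3000

(-14.9500, -6.3000)


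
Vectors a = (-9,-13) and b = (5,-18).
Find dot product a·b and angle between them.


a·b = -9*5 - 13*(-18) = -45 + 234 = 189
|a| = sqrt(81+169) = 15.8114
|b| = sqrt(25+324) = 18.6815
cos(theta) = 189/(sqrt(250)*sqrt(349)) = 189/sqrt(87250) = 0.639851
theta = arccos(189/sqrt(87250)) = 50.2193 degrees

a·b = 189, theta = 50.2193 deg


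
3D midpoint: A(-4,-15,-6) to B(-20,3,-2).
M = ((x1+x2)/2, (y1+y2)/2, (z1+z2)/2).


Mx = (-4- 20)/2 = -12.0000
My = (-15+3)/2 = -6.0000
Mz = (-6- 2)/2 = -4.0000

M = (-12.0000, -6.0000, -4.0000)


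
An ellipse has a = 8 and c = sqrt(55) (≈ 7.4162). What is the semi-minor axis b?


b^2 = 8^2 - (sqrt(55))^2 = 64 - 55 = 9
b = sqrt(9) = 3

b = 3


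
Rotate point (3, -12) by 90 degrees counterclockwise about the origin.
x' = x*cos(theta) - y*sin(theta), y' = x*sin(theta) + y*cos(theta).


cos(90) = 0, sin(90) = 1
x' = 3*0 + 12*1 = 12
y' = 3*1 - 12*0 = 3

(12, 3)


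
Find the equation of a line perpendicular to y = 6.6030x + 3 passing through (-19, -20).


Perpendicular slope = -1/m1 = -1/6.6030 = -0.1514
b2 = y0 - m2*x0 = -20 - 19/6.6030 = -20 - 2.8775 = -22.8775

y = -0.1514x - 22.8775


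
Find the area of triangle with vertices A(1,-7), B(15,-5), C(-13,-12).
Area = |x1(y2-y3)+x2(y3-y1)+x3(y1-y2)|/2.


1*(-5+ 12) = 7
15*(-12+ 7) = -75
-13*(-7+ 5) = 26
sum = -42
Area = |-42|/2 = 21.0000

21.0000 sq units


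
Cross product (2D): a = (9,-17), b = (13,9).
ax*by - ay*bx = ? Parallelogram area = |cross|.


cross = 9*9 + 17*13 = 81 + 221 = 302
Parallelogram area = |302| = 302

cross = 302, parallelogram area = 302


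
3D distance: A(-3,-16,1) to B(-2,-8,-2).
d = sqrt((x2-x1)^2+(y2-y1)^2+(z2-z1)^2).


dx=1, dy=8, dz=-3
d = sqrt(1+64+9) = sqrt(74) = 8.6023

8.6023


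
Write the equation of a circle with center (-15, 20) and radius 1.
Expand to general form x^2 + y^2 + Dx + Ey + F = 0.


(x+ 15)^2 + (y-20)^2 = 1^2
D = -2h = 30, E = -2k = -40
F = h^2+k^2-r^2 = 225+400-1 = 624

x^2 + y^2 + 30x - 40y + 624 = 0


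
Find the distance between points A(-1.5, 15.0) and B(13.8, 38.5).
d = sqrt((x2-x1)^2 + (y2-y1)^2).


dx = 13.8 + 1.5 = 15.3
dy = 38.5 - 15.0 = 23.5
d = sqrt(234.09 + 552.25) = sqrt(786.34) = 28.0418

28.0418


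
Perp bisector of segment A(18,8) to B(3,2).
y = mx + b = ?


Midpoint = (10.5, 5)
Slope of AB = dy/dx = -6/(-15) = 0.4000
Perp slope = -dx/dy = -15/6 = -2.5000
b = My - (perp slope)*Mx = 5 + (-15*10.5)/(-6) = 5 + 26.2500 = 31.2500

y = -2.5000x + 31.2500


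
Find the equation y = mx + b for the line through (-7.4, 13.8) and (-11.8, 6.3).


m = (-7.5)/(-4.4) = 1.7045
b = y1 - m*x1 = 13.8 - (-7.5*(-7.4))/(-4.4) = 13.8 + 12.6136 = 26.4136

y = 1.7045x + 26.4136


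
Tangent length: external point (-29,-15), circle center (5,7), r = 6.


d = sqrt((-29-5)^2 + (-15-7)^2) = sqrt(1156+484) = 40.4969
L = sqrt(1640.0000 - 36) = sqrt(1604.0000) = 40.0500

40.0500


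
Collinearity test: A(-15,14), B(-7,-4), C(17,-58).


-15*(-4+ 58) - 7*(-58-14) + 17*(14+ 4)
= -810 + 504 + 306 = 0

Yes, collinear (determinant = 0)


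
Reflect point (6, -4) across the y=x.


Reflection rule for y=x: (y, x)
(6, -4) -> (-4, 6)

(-4, 6)


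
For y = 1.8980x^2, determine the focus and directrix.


a = 1.8980
1/(4a) = 0.1317
Focus = (0, 0.1317)
Directrix: y = -0.1317

Focus = (0, 0.1317), Directrix: y = -0.1317


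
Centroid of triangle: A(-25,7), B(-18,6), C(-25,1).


Gx = (-25- 18- 25)/3 = -68/3 = -22.6667
Gy = (7+6+1)/3 = 14/3 = 4.6667

G = (-22.6667, 4.6667)


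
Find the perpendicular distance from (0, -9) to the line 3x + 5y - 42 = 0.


|3*0 + 5*(-9) - 42| = |-87| = 87
sqrt(9 + 25) = sqrt(34) = 5.8310
d = 87/sqrt(34) = 14.9204

14.9204


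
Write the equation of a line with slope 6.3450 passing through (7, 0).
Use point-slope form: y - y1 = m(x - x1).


y - 0 = 6.3450(x - 7)
y = 6.3450x + 0 - 6.3450*7
y = 6.3450x - 44.4150

y = 6.3450x - 44.4150


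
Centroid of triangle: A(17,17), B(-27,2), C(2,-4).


Gx = (17- 27+2)/3 = -8/3 = -2.6667
Gy = (17+2- 4)/3 = 15/3 = 5.0000

G = (-2.6667, 5.0000)


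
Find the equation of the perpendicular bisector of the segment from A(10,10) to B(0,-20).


Midpoint = (5, -5)
Slope of AB = dy/dx = -30/(-10) = 3.0000
Perp slope = -dx/dy = -10/30 = -0.3333
b = My - (perp slope)*Mx = -5 + (-10*5)/(-30) = -5 + 1.6667 = -3.3333

y = -0.3333x - 3.3333


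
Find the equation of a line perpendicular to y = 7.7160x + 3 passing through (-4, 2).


Perpendicular slope = -1/m1 = -1/7.7160 = -0.1296
b2 = y0 - m2*x0 = 2 - 4/7.7160 = 2 - 0.5184 = 1.4816

y = -0.1296x + 1.4816


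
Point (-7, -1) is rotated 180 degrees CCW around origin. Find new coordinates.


cos(180) = -1, sin(180) = 0
x' = -7*(-1) + 1*0 = 7
y' = -7*0 - 1*(-1) = 1

(7, 1)


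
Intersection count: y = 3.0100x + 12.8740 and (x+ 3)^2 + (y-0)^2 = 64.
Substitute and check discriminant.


Substitute y = 3.0100x + 12.8740: (x+ 3)^2 + (3.0100x+12.8740-0)^2 = 64
Expand to Ax^2 + Bx + C = 0, where b-k = 12.874
A = 1+m^2 = 10.0601
B = 2(m(b-k) - h) = 2(3.0100*12.874 + 3) = 83.50148
C = h^2 + (b-k)^2 - r^2 = 9 + 165.739876 - 64 = 110.739876
disc = B^2-4AC = 6972.4972 - 4456.2169 = 2516.2803
disc > 0

2 intersection points


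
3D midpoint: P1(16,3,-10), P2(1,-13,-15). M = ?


Mx = (16+1)/2 = 8.5000
My = (3- 13)/2 = -5.0000
Mz = (-10- 15)/2 = -12.5000

M = (8.5000, -5.0000, -12.5000)


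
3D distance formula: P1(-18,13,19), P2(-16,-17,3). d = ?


dx=2, dy=-30, dz=-16
d = sqrt(4+900+256) = sqrt(1160) = 34.0588

34.0588


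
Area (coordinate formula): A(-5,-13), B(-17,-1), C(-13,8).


-5*(-1-8) = 45
-17*(8+ 13) = -357
-13*(-13+ 1) = 156
sum = -156
Area = |-156|/2 = 78.0000

78.0000 sq units


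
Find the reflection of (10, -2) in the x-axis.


Reflection rule for x-axis: (x, -y)
(10, -2) -> (10, 2)

(10, 2)


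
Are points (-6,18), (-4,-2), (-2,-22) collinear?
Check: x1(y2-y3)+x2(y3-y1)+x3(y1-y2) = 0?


-6*(-2+ 22) - 4*(-22-18) - 2*(18+ 2)
= -120 + 160 - 40 = 0

Yes, collinear (determinant = 0)


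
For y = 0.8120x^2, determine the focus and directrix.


a = 0.8120
1/(4a) = 0.3079
Focus = (0, 0.3079)
Directrix: y = -0.3079

Focus = (0, 0.3079), Directrix: y = -0.3079


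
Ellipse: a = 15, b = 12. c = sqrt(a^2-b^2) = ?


c^2 = 15^2 - 12^2 = 225 - 144 = 81
c = sqrt(81) = 9.0000

c = 9.0000


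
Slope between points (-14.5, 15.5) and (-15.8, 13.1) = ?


dy = 13.1 - 15.5 = -2.4
dx = -15.8 + 14.5 = -1.3
m = -2.4/(-1.3) = 1.8462

m = 1.8462


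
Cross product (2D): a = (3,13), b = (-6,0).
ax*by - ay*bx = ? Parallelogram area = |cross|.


cross = 3*0 - 13*(-6) = 0 + 78 = 78
Parallelogram area = |78| = 78

cross = 78, parallelogram area = 78


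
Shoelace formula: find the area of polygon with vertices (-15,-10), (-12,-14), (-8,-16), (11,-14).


sum(xi*y_{i+1}) = -15*(-14) - 12*(-16) - 8*(-14) + 11*(-10) = 404
sum(yi*x_{i+1}) = -10*(-12) - 14*(-8) - 16*11 - 14*(-15) = 266
Area = |404 - 266|/2 = 138/2 = 69.0000

69.0000 sq units


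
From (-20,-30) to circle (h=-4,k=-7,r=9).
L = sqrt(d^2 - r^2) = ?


d = sqrt((-20+ 4)^2 + (-30+ 7)^2) = sqrt(256+529) = 28.0179
L = sqrt(785.0000 - 81) = sqrt(704.0000) = 26.5330

26.5330


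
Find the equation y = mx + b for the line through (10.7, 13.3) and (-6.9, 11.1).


m = (-2.2)/(-17.6) = 0.1250
b = y1 - m*x1 = 13.3 - (-2.2*10.7)/(-17.6) = 13.3 - 1.3375 = 11.9625

y = 0.1250x + 11.9625


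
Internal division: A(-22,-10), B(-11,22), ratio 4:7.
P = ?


Px = (4*(-11) + 7*(-22))/11 = -198/11 = -18.0000
Py = (4*22 + 7*(-10))/11 = 18/11 = 1.6364

P = (-18.0000, 1.6364)


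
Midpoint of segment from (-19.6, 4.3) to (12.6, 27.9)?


Mx = (-19.6 + 12.6)/2 = -7/2 = -3.5000
My = (4.3 + 27.9)/2 = 32.2/2 = 16.1000

(-3.5000, 16.1000)


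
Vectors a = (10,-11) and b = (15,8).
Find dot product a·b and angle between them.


a·b = 10*15 - 11*8 = 150 - 88 = 62
|a| = sqrt(100+121) = 14.8661
|b| = sqrt(225+64) = 17.0000
cos(theta) = 62/(sqrt(221)*sqrt(289)) = 62/sqrt(63869) = 0.245328
theta = arccos(62/sqrt(63869)) = 75.7988 degrees

a·b = 62, theta = 75.7988 deg


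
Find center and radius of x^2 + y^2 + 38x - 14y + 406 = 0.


h = -D/2 = -38/2 = -19
k = -E/2 = 14/2 = 7
r^2 = h^2 + k^2 - F = 361 + 49 - 406 = 4
r = 2

Center (-19, 7), radius = 2


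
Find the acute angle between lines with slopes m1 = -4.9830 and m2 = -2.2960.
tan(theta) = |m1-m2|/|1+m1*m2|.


m1-m2 = -2.687
1+m1*m2 = 12.440968
tan(theta) = |-2.687/12.440968| = 0.215980
theta = arctan(|-2.687/12.440968|) = 12.1875 degrees (acute angle)

12.1875 degrees


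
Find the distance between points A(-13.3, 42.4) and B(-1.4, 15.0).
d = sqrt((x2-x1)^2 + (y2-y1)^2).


dx = -1.4 + 13.3 = 11.9
dy = 15.0 - 42.4 = -27.4
d = sqrt(141.61 + 750.76) = sqrt(892.37) = 29.8726

29.8726


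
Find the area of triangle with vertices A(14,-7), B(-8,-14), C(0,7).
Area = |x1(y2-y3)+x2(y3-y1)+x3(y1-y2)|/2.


14*(-14-7) = -294
-8*(7+ 7) = -112
0*(-7+ 14) = 0
sum = -406
Area = |-406|/2 = 203.0000

203.0000 sq units


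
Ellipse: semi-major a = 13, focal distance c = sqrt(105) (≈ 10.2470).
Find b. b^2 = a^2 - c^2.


b^2 = 13^2 - (sqrt(105))^2 = 169 - 105 = 64
b = sqrt(64) = 8

b = 8


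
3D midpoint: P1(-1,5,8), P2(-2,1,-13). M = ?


Mx = (-1- 2)/2 = -1.5000
My = (5+1)/2 = 3.0000
Mz = (8- 13)/2 = -2.5000

M = (-1.5000, 3.0000, -2.5000)


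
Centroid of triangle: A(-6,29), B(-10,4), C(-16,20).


Gx = (-6- 10- 16)/3 = -32/3 = -10.6667
Gy = (29+4+20)/3 = 53/3 = 17.6667

G = (-10.6667, 17.6667)


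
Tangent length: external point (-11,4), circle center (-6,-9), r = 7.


d = sqrt((-11+ 6)^2 + (4+ 9)^2) = sqrt(25+169) = 13.9284
L = sqrt(194.0000 - 49) = sqrt(145.0000) = 12.0416

12.0416


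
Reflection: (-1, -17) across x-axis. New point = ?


Reflection rule for x-axis: (x, -y)
(-1, -17) -> (-1, 17)

(-1, 17)


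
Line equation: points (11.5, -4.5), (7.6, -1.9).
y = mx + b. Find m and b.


m = (2.6)/(-3.9) = -0.6667
b = y1 - m*x1 = -4.5 - (2.6*11.5)/(-3.9) = -4.5 + 7.6667 = 3.1667

y = -0.6667x + 3.1667


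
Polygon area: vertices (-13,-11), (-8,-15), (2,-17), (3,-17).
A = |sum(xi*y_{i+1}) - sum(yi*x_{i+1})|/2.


sum(xi*y_{i+1}) = -13*(-15) - 8*(-17) + 2*(-17) + 3*(-11) = 264
sum(yi*x_{i+1}) = -11*(-8) - 15*2 - 17*3 - 17*(-13) = 228
Area = |264 - 228|/2 = 36/2 = 18.0000

18.0000 sq units


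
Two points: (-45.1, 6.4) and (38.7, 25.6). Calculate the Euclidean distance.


dx = 38.7 + 45.1 = 83.8
dy = 25.6 - 6.4 = 19.2
d = sqrt(7022.44 + 368.64) = sqrt(7391.08) = 85.9714

85.9714


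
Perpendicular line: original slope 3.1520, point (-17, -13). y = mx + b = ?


Perpendicular slope = -1/m1 = -1/3.1520 = -0.3173
b2 = y0 - m2*x0 = -13 - 17/3.1520 = -13 - 5.3934 = -18.3934

y = -0.3173x - 18.3934


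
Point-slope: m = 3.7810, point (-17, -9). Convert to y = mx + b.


y + 9 = 3.7810(x + 17)
y = 3.7810x - 9 - 3.7810*(-17)
y = 3.7810x + 55.2770

y = 3.7810x + 55.2770


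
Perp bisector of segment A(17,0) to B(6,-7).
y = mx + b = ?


Midpoint = (11.5, -3.5)
Slope of AB = dy/dx = -7/(-11) = 0.6364
Perp slope = -dx/dy = -11/7 = -1.5714
b = My - (perp slope)*Mx = -3.5 + (-11*11.5)/(-7) = -3.5 + 18.0714 = 14.5714

y = -1.5714x + 14.5714


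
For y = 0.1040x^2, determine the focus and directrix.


a = 0.1040
1/(4a) = 2.4038
Focus = (0, 2.4038)
Directrix: y = -2.4038

Focus = (0, 2.4038), Directrix: y = -2.4038


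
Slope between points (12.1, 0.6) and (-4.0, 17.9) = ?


dy = 17.9 - 0.6 = 17.3
dx = -4.0 - 12.1 = -16.1
m = 17.3/(-16.1) = -1.0745

m = -1.0745


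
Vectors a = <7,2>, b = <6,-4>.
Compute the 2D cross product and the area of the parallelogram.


cross = 7*(-4) - 2*6 = -28 - 12 = -40
Parallelogram area = |-40| = 40

cross = -40, parallelogram area = 40


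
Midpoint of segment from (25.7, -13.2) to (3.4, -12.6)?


Mx = (25.7 + 3.4)/2 = 29.1/2 = 14.5500
My = (-13.2 - 12.6)/2 = -25.8/2 = -12.9000

(14.5500, -12.9000)


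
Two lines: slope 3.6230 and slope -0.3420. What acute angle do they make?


m1-m2 = 3.965
1+m1*m2 = -0.239066
tan(theta) = |3.965/(-0.239066)| = 16.585378
theta = arctan(|3.965/(-0.239066)|) = 86.5496 degrees (acute angle)

86.5496 degrees


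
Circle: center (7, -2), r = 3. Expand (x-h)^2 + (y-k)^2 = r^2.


(x-7)^2 + (y+ 2)^2 = 3^2
D = -2h = -14, E = -2k = 4
F = h^2+k^2-r^2 = 49+4-9 = 44

x^2 + y^2 - 14x + 4y + 44 = 0


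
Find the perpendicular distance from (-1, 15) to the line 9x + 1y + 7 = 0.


|9*(-1) + 1*15 + 7| = |13| = 13
sqrt(81 + 1) = sqrt(82) = 9.0554
d = 13/sqrt(82) = 1.4356

1.4356


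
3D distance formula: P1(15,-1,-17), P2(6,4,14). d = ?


dx=-9, dy=5, dz=31
d = sqrt(81+25+961) = sqrt(1067) = 32.6650

32.6650


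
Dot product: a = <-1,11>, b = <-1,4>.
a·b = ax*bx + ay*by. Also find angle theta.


a·b = -1*(-1) + 11*4 = 1 + 44 = 45
|a| = sqrt(1+121) = 11.0454
|b| = sqrt(1+16) = 4.1231
cos(theta) = 45/(sqrt(122)*sqrt(17)) = 45/sqrt(2074) = 0.988116
theta = arccos(45/sqrt(2074)) = 8.8418 degrees

a·b = 45, theta = 8.8418 deg


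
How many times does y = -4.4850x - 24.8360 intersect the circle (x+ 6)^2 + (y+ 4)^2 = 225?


Substitute y = -4.4850x - 24.8360: (x+ 6)^2 + (-4.4850x- 24.8360+ 4)^2 = 225
Expand to Ax^2 + Bx + C = 0, where b-k = -20.836
A = 1+m^2 = 21.115225
B = 2(m(b-k) - h) = 2(-4.4850*(-20.836) + 6) = 198.89892
C = h^2 + (b-k)^2 - r^2 = 36 + 434.138896 - 225 = 245.138896
disc = B^2-4AC = 39560.7804 - 20704.6518 = 18856.1286
disc > 0

2 intersection points


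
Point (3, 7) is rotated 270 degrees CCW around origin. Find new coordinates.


cos(270) = 0, sin(270) = -1
x' = 3*0 - 7*(-1) = 7
y' = 3*(-1) + 7*0 = -3

(7, -3)


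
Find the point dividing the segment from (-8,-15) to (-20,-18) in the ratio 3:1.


Px = (3*(-20) + 1*(-8))/4 = -68/4 = -17.0000
Py = (3*(-18) + 1*(-15))/4 = -69/4 = -17.2500

P = (-17.0000, -17.2500)


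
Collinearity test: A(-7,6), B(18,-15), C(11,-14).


-7*(-15+ 14) + 18*(-14-6) + 11*(6+ 15)
= 7 - 360 + 231 = -122

No, not collinear (determinant = -122)


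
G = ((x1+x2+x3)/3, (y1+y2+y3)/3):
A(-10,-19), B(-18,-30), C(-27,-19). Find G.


Gx = (-10- 18- 27)/3 = -55/3 = -18.3333
Gy = (-19- 30- 19)/3 = -68/3 = -22.6667

G = (-18.3333, -22.6667)


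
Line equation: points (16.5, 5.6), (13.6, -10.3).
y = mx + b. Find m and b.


m = (-15.9)/(-2.9) = 5.4828
b = y1 - m*x1 = 5.6 - (-15.9*16.5)/(-2.9) = 5.6 - 90.4655 = -84.8655

y = 5.4828x - 84.8655


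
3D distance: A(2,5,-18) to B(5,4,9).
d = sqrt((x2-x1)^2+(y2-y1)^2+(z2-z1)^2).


dx=3, dy=-1, dz=27
d = sqrt(9+1+729) = sqrt(739) = 27.1846

27.1846


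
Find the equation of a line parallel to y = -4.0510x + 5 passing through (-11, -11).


Parallel lines have equal slopes.
m2 = -4.0510
b2 = -11 + 4.0510*(-11) = -55.5610

y = -4.0510x - 55.5610


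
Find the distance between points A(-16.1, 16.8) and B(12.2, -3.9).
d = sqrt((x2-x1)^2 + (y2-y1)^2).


dx = 12.2 + 16.1 = 28.3
dy = -3.9 - 16.8 = -20.7
d = sqrt(800.89 + 428.49) = sqrt(1229.38) = 35.0625

35.0625


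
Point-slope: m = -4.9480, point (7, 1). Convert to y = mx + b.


y - 1 = -4.9480(x - 7)
y = -4.9480x + 1 + 4.9480*7
y = -4.9480x + 35.6360

y = -4.9480x + 35.6360


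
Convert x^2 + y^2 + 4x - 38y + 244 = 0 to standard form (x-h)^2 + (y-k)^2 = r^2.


h = -D/2 = -4/2 = -2
k = -E/2 = 38/2 = 19
r^2 = h^2 + k^2 - F = 4 + 361 - 244 = 121
r = 11

Center (-2, 19), radius = 11


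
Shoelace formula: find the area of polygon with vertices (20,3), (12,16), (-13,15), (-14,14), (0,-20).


sum(xi*y_{i+1}) = 20*16 + 12*15 - 13*14 - 14*(-20) + 0*3 = 598
sum(yi*x_{i+1}) = 3*12 + 16*(-13) + 15*(-14) + 14*0 - 20*20 = -782
Area = |598 + 782|/2 = 1380/2 = 690.0000

690.0000 sq units


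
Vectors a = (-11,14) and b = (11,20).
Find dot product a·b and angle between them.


a·b = -11*11 + 14*20 = -121 + 280 = 159
|a| = sqrt(121+196) = 17.8045
|b| = sqrt(121+400) = 22.8254
cos(theta) = 159/(sqrt(317)*sqrt(521)) = 159/sqrt(165157) = 0.391245
theta = arccos(159/sqrt(165157)) = 66.9680 degrees

a·b = 159, theta = 66.9680 deg


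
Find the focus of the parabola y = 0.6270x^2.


a = 0.6270
4a = 2.5080
focus = (0, 1/2.5080) = (0, 0.3987)

Focus = (0, 0.3987)


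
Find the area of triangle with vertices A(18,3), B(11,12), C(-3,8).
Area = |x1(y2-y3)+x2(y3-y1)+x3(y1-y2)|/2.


18*(12-8) = 72
11*(8-3) = 55
-3*(3-12) = 27
sum = 154
Area = |154|/2 = 77.0000

77.0000 sq units


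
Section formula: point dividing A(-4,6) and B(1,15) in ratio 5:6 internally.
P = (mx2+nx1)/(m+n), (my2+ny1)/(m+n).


Px = (5*1 + 6*(-4))/11 = -19/11 = -1.7273
Py = (5*15 + 6*6)/11 = 111/11 = 10.0909

P = (-1.7273, 10.0909)


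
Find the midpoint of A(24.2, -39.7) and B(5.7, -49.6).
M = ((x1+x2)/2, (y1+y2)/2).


Mx = (24.2 + 5.7)/2 = 29.9/2 = 14.9500
My = (-39.7 - 49.6)/2 = -89.3/2 = -44.6500

(14.9500, -44.6500)


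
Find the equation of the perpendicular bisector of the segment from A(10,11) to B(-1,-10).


Midpoint = (4.5, 0.5)
Slope of AB = dy/dx = -21/(-11) = 1.9091
Perp slope = -dx/dy = -11/21 = -0.5238
b = My - (perp slope)*Mx = 0.5 + (-11*4.5)/(-21) = 0.5 + 2.3571 = 2.8571

y = -0.5238x + 2.8571


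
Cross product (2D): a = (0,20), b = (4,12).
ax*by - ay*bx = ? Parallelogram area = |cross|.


cross = 0*12 - 20*4 = 0 - 80 = -80
Parallelogram area = |-80| = 80

cross = -80, parallelogram area = 80


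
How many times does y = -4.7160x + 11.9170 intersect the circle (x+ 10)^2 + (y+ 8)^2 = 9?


Substitute y = -4.7160x + 11.9170: (x+ 10)^2 + (-4.7160x+11.9170+ 8)^2 = 9
Expand to Ax^2 + Bx + C = 0, where b-k = 19.917
A = 1+m^2 = 23.240656
B = 2(m(b-k) - h) = 2(-4.7160*19.917 + 10) = -167.857144
C = h^2 + (b-k)^2 - r^2 = 100 + 396.686889 - 9 = 487.686889
disc = B^2-4AC = 28176.0208 - 45336.6529 = -17160.6321
disc < 0

0 intersection points


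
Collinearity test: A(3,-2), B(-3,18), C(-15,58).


3*(18-58) - 3*(58+ 2) - 15*(-2-18)
= -120 - 180 + 300 = 0

Yes, collinear (determinant = 0)


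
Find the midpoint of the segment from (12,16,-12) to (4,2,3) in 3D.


Mx = (12+4)/2 = 8.0000
My = (16+2)/2 = 9.0000
Mz = (-12+3)/2 = -4.5000

M = (8.0000, 9.0000, -4.5000)


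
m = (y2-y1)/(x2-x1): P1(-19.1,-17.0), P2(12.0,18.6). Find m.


dy = 18.6 + 17.0 = 35.6
dx = 12.0 + 19.1 = 31.1
m = 35.6/31.1 = 1.1447

m = 1.1447


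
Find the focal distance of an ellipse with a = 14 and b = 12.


c^2 = 14^2 - 12^2 = 196 - 144 = 52
c = sqrt(52) = 7.2111

c = 7.2111


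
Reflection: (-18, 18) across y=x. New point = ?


Reflection rule for y=x: (y, x)
(-18, 18) -> (18, -18)

(18, -18)


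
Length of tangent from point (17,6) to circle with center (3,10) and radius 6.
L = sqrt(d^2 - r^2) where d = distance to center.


d = sqrt((17-3)^2 + (6-10)^2) = sqrt(196+16) = 14.5602
L = sqrt(212.0000 - 36) = sqrt(176.0000) = 13.2665

13.2665


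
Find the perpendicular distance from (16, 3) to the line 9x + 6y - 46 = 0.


|9*16 + 6*3 - 46| = |116| = 116
sqrt(81 + 36) = sqrt(117) = 10.8167
d = 116/sqrt(117) = 10.7242

10.7242


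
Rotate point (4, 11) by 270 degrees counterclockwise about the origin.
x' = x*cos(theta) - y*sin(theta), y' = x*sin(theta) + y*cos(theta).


cos(270) = 0, sin(270) = -1
x' = 4*0 - 11*(-1) = 11
y' = 4*(-1) + 11*0 = -4

(11, -4)


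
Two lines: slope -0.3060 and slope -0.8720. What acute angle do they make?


m1-m2 = 0.566
1+m1*m2 = 1.266832
tan(theta) = |0.566/1.266832| = 0.446784
theta = arctan(|0.566/1.266832|) = 24.0743 degrees (acute angle)

24.0743 degrees


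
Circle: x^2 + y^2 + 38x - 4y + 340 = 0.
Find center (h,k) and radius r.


h = -D/2 = -38/2 = -19
k = -E/2 = 4/2 = 2
r^2 = h^2 + k^2 - F = 361 + 4 - 340 = 25
r = 5

Center (-19, 2), radius = 5


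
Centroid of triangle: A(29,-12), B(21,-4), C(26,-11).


Gx = (29+21+26)/3 = 76/3 = 25.3333
Gy = (-12- 4- 11)/3 = -27/3 = -9.0000

G = (25.3333, -9.0000)


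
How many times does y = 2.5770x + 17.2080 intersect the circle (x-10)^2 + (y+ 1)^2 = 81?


Substitute y = 2.5770x + 17.2080: (x-10)^2 + (2.5770x+17.2080+ 1)^2 = 81
Expand to Ax^2 + Bx + C = 0, where b-k = 18.208
A = 1+m^2 = 7.640929
B = 2(m(b-k) - h) = 2(2.5770*18.208 - 10) = 73.844032
C = h^2 + (b-k)^2 - r^2 = 100 + 331.531264 - 81 = 350.531264
disc = B^2-4AC = 5452.9411 - 10713.5380 = -5260.5969
disc < 0

0 intersection points


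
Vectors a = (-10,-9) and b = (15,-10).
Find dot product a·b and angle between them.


a·b = -10*15 - 9*(-10) = -150 + 90 = -60
|a| = sqrt(100+81) = 13.4536
|b| = sqrt(225+100) = 18.0278
cos(theta) = -60/(sqrt(181)*sqrt(325)) = -60/sqrt(58825) = -0.247383
theta = arccos(-60/sqrt(58825)) = 104.3227 degrees

a·b = -60, theta = 104.3227 deg


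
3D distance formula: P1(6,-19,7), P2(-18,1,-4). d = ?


dx=-24, dy=20, dz=-11
d = sqrt(576+400+121) = sqrt(1097) = 33.1210

33.1210


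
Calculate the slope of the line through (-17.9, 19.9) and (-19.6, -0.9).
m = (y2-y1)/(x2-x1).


dy = -0.9 - 19.9 = -20.8
dx = -19.6 + 17.9 = -1.7
m = -20.8/(-1.7) = 12.2353

m = 12.2353


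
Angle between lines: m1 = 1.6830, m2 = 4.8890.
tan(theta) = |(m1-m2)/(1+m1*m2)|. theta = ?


m1-m2 = -3.206
1+m1*m2 = 9.228187
tan(theta) = |-3.206/9.228187| = 0.347414
theta = arctan(|-3.206/9.228187|) = 19.1579 degrees (acute angle)

19.1579 degrees


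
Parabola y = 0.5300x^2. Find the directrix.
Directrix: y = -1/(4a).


a = 0.5300
1/(4a) = 0.4717
directrix: y = -0.4717 = -0.4717

y = -0.4717


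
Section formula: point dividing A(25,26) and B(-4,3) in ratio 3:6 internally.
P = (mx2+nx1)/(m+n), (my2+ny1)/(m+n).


Px = (3*(-4) + 6*25)/9 = 138/9 = 15.3333
Py = (3*3 + 6*26)/9 = 165/9 = 18.3333

P = (15.3333, 18.3333)


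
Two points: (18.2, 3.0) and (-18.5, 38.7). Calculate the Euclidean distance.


dx = -18.5 - 18.2 = -36.7
dy = 38.7 - 3.0 = 35.7
d = sqrt(1346.89 + 1274.49) = sqrt(2621.38) = 51.1994

51.1994


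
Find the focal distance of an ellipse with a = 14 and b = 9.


c^2 = 14^2 - 9^2 = 196 - 81 = 115
c = sqrt(115) = 10.7238

c = 10.7238


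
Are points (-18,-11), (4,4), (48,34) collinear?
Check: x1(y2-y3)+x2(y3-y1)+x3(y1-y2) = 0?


-18*(4-34) + 4*(34+ 11) + 48*(-11-4)
= 540 + 180 - 720 = 0

Yes, collinear (determinant = 0)


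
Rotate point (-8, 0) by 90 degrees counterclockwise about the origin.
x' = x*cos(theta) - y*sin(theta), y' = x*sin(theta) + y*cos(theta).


cos(90) = 0, sin(90) = 1
x' = -8*0 - 0*1 = 0
y' = -8*1 + 0*0 = -8

(0, -8)


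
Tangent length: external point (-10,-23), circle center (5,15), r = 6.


d = sqrt((-10-5)^2 + (-23-15)^2) = sqrt(225+1444) = 40.8534
L = sqrt(1669.0000 - 36) = sqrt(1633.0000) = 40.4104

40.4104


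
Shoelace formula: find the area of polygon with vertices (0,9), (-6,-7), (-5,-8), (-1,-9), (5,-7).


sum(xi*y_{i+1}) = 0*(-7) - 6*(-8) - 5*(-9) - 1*(-7) + 5*9 = 145
sum(yi*x_{i+1}) = 9*(-6) - 7*(-5) - 8*(-1) - 9*5 - 7*0 = -56
Area = |145 + 56|/2 = 201/2 = 100.5000

100.5000 sq units


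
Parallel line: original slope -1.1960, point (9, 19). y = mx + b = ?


Parallel lines have equal slopes.
m2 = -1.1960
b2 = 19 + 1.1960*9 = 29.7640

y = -1.1960x + 29.7640


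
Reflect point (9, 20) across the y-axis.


Reflection rule for y-axis: (-x, y)
(9, 20) -> (-9, 20)

(-9, 20)


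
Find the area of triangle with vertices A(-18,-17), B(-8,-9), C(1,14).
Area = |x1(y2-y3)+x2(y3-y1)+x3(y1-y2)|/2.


-18*(-9-14) = 414
-8*(14+ 17) = -248
1*(-17+ 9) = -8
sum = 158
Area = |158|/2 = 79.0000

79.0000 sq units


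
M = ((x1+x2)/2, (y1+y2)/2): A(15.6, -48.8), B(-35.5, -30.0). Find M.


Mx = (15.6 - 35.5)/2 = -19.9/2 = -9.9500
My = (-48.8 - 30.0)/2 = -78.8/2 = -39.4000

(-9.9500, -39.4000)


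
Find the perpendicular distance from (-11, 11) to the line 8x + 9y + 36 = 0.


|8*(-11) + 9*11 + 36| = |47| = 47
sqrt(64 + 81) = sqrt(145) = 12.0416
d = 47/sqrt(145) = 3.9031

3.9031


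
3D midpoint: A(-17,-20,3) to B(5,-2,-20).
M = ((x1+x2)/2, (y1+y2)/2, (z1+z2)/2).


Mx = (-17+5)/2 = -6.0000
My = (-20- 2)/2 = -11.0000
Mz = (3- 20)/2 = -8.5000

M = (-6.0000, -11.0000, -8.5000)


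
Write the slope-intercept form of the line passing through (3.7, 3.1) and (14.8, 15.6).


m = (12.5)/(11.1) = 1.1261
b = y1 - m*x1 = 3.1 - (12.5*3.7)/(11.1) = 3.1 - 4.1667 = -1.0667

y = 1.1261x - 1.0667


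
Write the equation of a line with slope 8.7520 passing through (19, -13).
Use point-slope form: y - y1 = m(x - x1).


y + 13 = 8.7520(x - 19)
y = 8.7520x - 13 - 8.7520*19
y = 8.7520x - 179.2880

y = 8.7520x - 179.2880


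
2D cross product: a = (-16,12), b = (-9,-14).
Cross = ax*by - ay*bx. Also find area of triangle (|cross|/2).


cross = -16*(-14) - 12*(-9) = 224 + 108 = 332
Triangle area = |332|/2 = 332/2 = 166.0000

cross = 332, triangle area = 166.0000


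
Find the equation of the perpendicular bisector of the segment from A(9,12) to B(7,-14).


Midpoint = (8, -1)
Slope of AB = dy/dx = -26/(-2) = 13.0000
Perp slope = -dx/dy = -2/26 = -0.0769
b = My - (perp slope)*Mx = -1 + (-2*8)/(-26) = -1 + 0.6154 = -0.3846

y = -0.0769x - 0.3846


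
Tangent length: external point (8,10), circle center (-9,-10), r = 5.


d = sqrt((8+ 9)^2 + (10+ 10)^2) = sqrt(289+400) = 26.2488
L = sqrt(689.0000 - 25) = sqrt(664.0000) = 25.7682

25.7682


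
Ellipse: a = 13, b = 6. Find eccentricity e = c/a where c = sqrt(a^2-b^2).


c = sqrt(169-36) = sqrt(133) = 11.5326
e = c/a = sqrt(133)/13 = 0.8871

e = 0.8871


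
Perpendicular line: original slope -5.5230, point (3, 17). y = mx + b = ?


Perpendicular slope = -1/m1 = -1/(-5.5230) = 0.1811
b2 = y0 - m2*x0 = 17 + 3/(-5.5230) = 17 - 0.5432 = 16.4568

y = 0.1811x + 16.4568


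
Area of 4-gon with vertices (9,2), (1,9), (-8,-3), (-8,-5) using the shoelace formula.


sum(xi*y_{i+1}) = 9*9 + 1*(-3) - 8*(-5) - 8*2 = 102
sum(yi*x_{i+1}) = 2*1 + 9*(-8) - 3*(-8) - 5*9 = -91
Area = |102 + 91|/2 = 193/2 = 96.5000

96.5000 sq units


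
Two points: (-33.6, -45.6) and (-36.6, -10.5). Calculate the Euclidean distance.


dx = -36.6 + 33.6 = -3.0
dy = -10.5 + 45.6 = 35.1
d = sqrt(9.0 + 1232.01) = sqrt(1241.01) = 35.2280

35.2280


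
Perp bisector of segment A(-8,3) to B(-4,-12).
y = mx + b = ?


Midpoint = (-6, -4.5)
Slope of AB = dy/dx = -15/4 = -3.7500
Perp slope = -dx/dy = 4/15 = 0.2667
b = My - (perp slope)*Mx = -4.5 + (4*(-6))/(-15) = -4.5 + 1.6000 = -2.9000

y = 0.2667x - 2.9000


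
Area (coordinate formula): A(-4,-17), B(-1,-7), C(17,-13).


-4*(-7+ 13) = -24
-1*(-13+ 17) = -4
17*(-17+ 7) = -170
sum = -198
Area = |-198|/2 = 99.0000

99.0000 sq units


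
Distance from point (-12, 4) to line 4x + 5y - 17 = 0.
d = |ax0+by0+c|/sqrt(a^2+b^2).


|4*(-12) + 5*4 - 17| = |-45| = 45
sqrt(16 + 25) = sqrt(41) = 6.4031
d = 45/sqrt(41) = 7.0278

7.0278


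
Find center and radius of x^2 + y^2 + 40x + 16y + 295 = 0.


h = -D/2 = -40/2 = -20
k = -E/2 = -16/2 = -8
r^2 = h^2 + k^2 - F = 400 + 64 - 295 = 169
r = 13

Center (-20, -8), radius = 13


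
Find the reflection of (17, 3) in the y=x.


Reflection rule for y=x: (y, x)
(17, 3) -> (3, 17)

(3, 17)


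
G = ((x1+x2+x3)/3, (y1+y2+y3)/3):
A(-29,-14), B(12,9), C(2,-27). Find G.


Gx = (-29+12+2)/3 = -15/3 = -5.0000
Gy = (-14+9- 27)/3 = -32/3 = -10.6667

G = (-5.0000, -10.6667)


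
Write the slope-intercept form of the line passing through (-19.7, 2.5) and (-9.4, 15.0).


m = (12.5)/(10.3) = 1.2136
b = y1 - m*x1 = 2.5 - (12.5*(-19.7))/(10.3) = 2.5 + 23.9078 = 26.4078

y = 1.2136x + 26.4078


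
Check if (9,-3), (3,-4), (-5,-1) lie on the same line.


9*(-4+ 1) + 3*(-1+ 3) - 5*(-3+ 4)
= -27 + 6 - 5 = -26

No, not collinear (determinant = -26)
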